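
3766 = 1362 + 2404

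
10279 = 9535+744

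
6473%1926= 695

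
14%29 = 14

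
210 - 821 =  - 611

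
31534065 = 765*41221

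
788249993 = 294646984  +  493603009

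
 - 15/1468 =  - 1  +  1453/1468 = - 0.01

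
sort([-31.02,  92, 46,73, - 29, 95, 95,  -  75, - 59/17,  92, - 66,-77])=[-77,-75, - 66, -31.02 ,-29,-59/17,46, 73, 92, 92,  95, 95]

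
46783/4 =46783/4 = 11695.75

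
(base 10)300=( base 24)cc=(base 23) d1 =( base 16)12C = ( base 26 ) BE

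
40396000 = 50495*800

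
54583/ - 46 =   -  1187+ 19/46 = - 1186.59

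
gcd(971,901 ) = 1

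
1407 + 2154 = 3561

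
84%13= 6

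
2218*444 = 984792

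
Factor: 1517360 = 2^4*5^1*13^1*1459^1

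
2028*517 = 1048476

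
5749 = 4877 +872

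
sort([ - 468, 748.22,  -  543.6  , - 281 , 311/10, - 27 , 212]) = [-543.6 ,-468, - 281, - 27,311/10 , 212,748.22 ]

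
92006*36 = 3312216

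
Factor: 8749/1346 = 13/2 =2^( - 1 )*13^1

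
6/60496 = 3/30248 = 0.00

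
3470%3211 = 259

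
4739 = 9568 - 4829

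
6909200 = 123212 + 6785988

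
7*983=6881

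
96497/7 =96497/7= 13785.29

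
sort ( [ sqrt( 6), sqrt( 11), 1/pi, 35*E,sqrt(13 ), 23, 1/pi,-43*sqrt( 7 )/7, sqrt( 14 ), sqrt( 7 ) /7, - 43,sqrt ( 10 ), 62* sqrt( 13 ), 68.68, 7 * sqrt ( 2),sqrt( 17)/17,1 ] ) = [ - 43, - 43  *sqrt( 7)/7, sqrt( 17)/17,1/pi , 1/pi,sqrt( 7)/7,1, sqrt( 6), sqrt(10) , sqrt(11), sqrt(13 ),sqrt( 14 ), 7 * sqrt(  2), 23,68.68, 35*E , 62*sqrt( 13 ) ]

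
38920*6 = 233520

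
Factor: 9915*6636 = 2^2*3^2*5^1*7^1*79^1 * 661^1 = 65795940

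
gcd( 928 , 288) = 32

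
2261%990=281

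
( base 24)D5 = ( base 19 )GD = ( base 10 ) 317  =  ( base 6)1245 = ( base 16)13D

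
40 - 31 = 9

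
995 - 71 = 924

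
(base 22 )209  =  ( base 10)977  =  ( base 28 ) 16p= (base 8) 1721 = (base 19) 2d8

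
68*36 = 2448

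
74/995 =74/995 = 0.07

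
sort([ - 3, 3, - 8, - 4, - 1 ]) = [ - 8, - 4, - 3,-1, 3]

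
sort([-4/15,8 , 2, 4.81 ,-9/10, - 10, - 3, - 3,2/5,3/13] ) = [ - 10 , - 3, - 3,  -  9/10, - 4/15,3/13, 2/5,2,4.81,8] 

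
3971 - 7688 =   -  3717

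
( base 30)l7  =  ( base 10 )637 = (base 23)14g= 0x27D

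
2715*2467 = 6697905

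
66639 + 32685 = 99324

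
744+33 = 777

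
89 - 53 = 36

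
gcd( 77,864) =1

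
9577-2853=6724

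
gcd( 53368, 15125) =1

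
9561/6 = 1593+1/2 =1593.50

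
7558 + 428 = 7986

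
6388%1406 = 764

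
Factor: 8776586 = 2^1*7^2*13^1*83^2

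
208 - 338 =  - 130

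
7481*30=224430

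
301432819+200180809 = 501613628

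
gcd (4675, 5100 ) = 425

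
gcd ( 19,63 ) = 1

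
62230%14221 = 5346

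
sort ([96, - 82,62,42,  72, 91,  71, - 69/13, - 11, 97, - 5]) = [-82, - 11,-69/13,-5,42,  62 , 71, 72, 91,96, 97]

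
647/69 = 9+26/69 = 9.38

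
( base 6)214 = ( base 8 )122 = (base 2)1010010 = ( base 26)34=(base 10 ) 82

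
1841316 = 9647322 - 7806006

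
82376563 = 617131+81759432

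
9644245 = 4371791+5272454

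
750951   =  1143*657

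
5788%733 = 657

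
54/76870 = 27/38435= 0.00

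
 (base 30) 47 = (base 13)9a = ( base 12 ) A7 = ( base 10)127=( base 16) 7f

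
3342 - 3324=18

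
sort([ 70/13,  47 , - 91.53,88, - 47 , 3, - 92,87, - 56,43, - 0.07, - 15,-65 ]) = [ - 92,  -  91.53, - 65,-56,  -  47, - 15, - 0.07, 3,70/13, 43, 47, 87,88]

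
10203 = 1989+8214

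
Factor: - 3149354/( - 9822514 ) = 89^1  *  1361^1*377789^(  -  1) = 121129/377789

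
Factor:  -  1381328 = -2^4*13^1*29^1*229^1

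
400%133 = 1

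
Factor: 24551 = 24551^1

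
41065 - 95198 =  - 54133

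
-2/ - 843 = 2/843 = 0.00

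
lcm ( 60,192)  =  960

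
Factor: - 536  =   - 2^3*67^1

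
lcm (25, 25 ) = 25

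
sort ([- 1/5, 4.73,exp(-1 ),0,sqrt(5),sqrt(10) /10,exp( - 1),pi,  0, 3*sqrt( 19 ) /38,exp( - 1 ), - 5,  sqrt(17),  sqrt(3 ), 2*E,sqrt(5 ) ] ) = [ - 5 ,-1/5,0,  0, sqrt( 10) /10,3*sqrt(19) /38,  exp( - 1 ),exp ( - 1 ),exp( - 1 ),sqrt(3 ), sqrt(5),  sqrt( 5),pi, sqrt (17 ),4.73  ,  2*E] 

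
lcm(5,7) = 35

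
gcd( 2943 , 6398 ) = 1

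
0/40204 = 0  =  0.00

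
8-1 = 7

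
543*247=134121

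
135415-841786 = - 706371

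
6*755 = 4530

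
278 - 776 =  - 498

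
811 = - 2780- - 3591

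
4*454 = 1816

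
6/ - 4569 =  - 2/1523 = - 0.00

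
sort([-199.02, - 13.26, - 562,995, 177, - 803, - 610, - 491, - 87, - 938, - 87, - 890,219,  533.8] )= [ - 938, - 890 , - 803, - 610, - 562,- 491, - 199.02,-87, - 87, - 13.26,177,219, 533.8,995 ] 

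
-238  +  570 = 332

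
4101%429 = 240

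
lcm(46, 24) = 552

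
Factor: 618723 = 3^2*7^2*23^1*61^1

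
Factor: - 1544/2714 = - 772/1357 =- 2^2 * 23^ (-1 )*59^(- 1)*193^1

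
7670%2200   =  1070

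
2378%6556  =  2378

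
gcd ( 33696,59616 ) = 2592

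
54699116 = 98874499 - 44175383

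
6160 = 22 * 280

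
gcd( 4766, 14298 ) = 4766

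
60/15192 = 5/1266 =0.00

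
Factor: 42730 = 2^1*5^1* 4273^1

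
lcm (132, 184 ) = 6072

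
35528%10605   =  3713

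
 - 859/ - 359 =859/359 = 2.39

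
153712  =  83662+70050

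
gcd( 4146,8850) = 6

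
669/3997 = 669/3997 = 0.17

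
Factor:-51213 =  - 3^1*43^1*397^1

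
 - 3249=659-3908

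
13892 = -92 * ( - 151 ) 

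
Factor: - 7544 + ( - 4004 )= -2^2*2887^1 = -  11548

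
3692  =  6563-2871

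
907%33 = 16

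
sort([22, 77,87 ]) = [ 22,77, 87]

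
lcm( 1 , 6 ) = 6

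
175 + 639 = 814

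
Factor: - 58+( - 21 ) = - 79^1 = - 79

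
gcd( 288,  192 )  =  96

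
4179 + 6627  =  10806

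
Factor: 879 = 3^1*293^1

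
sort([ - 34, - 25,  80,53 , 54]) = [ - 34,  -  25,53,54,80]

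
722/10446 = 361/5223 = 0.07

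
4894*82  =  401308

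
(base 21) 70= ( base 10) 147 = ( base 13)B4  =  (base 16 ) 93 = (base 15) 9c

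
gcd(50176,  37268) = 28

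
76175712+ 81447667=157623379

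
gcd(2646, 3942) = 54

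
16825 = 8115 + 8710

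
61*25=1525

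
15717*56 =880152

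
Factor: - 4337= -4337^1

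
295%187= 108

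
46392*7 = 324744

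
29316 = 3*9772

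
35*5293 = 185255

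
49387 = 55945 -6558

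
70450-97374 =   -  26924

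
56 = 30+26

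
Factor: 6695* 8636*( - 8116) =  -469251050320 = - 2^4*5^1*13^1*17^1*103^1*127^1*2029^1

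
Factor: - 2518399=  - 13^1*193723^1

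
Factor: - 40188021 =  - 3^1*19^1*705053^1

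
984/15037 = 984/15037 = 0.07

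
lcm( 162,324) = 324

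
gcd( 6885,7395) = 255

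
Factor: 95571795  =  3^1 * 5^1 * 11^1*397^1*1459^1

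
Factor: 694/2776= 1/4 = 2^( - 2 )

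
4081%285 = 91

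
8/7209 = 8/7209= 0.00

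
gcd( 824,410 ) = 2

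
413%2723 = 413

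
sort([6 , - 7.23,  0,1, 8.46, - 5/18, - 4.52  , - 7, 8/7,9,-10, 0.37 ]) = [ - 10, - 7.23, - 7, - 4.52, - 5/18, 0,0.37 , 1, 8/7,6, 8.46, 9]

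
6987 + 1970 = 8957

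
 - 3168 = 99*( - 32 ) 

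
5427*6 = 32562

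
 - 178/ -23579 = 178/23579 = 0.01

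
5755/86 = 5755/86  =  66.92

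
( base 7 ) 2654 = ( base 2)1111111011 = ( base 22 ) 227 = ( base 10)1019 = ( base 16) 3FB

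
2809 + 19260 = 22069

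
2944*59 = 173696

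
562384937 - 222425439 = 339959498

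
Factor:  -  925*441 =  - 3^2*5^2*7^2*37^1 = - 407925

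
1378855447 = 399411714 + 979443733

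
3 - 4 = -1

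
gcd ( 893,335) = 1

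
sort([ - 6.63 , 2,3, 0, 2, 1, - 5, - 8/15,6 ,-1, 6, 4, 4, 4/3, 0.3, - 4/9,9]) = [ - 6.63, - 5, - 1, - 8/15, - 4/9,0, 0.3,1,4/3, 2,2,3, 4,4,6,6 , 9]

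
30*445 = 13350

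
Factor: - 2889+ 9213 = 6324 = 2^2*3^1*17^1*31^1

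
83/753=83/753= 0.11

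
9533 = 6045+3488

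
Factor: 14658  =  2^1*3^1* 7^1 * 349^1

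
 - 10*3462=  -  34620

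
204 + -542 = -338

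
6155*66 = 406230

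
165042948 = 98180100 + 66862848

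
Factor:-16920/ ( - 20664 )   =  5^1*7^(  -  1) * 41^(  -  1)*47^1 = 235/287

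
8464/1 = 8464 = 8464.00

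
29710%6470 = 3830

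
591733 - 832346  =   - 240613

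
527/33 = 15 + 32/33= 15.97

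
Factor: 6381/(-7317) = -709/813=- 3^(  -  1)*271^( - 1)*709^1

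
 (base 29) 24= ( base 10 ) 62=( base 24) 2e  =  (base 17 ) 3B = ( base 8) 76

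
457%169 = 119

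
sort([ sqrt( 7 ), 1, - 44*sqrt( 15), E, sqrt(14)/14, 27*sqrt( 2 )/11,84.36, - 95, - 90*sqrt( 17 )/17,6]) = [ - 44*sqrt( 15), - 95 , - 90*sqrt( 17)/17, sqrt(14)/14, 1, sqrt(7), E, 27*sqrt( 2)/11, 6,84.36] 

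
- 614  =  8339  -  8953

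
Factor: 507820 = 2^2*5^1*25391^1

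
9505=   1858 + 7647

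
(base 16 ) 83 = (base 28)4j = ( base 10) 131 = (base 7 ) 245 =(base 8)203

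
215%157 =58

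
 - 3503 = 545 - 4048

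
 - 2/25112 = -1/12556 = - 0.00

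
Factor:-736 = -2^5 *23^1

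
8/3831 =8/3831 = 0.00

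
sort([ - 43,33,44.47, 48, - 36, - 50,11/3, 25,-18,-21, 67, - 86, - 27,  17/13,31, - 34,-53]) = [ - 86, - 53, - 50, - 43 ,-36, - 34, - 27 , - 21,-18, 17/13,11/3,25 , 31,33,44.47,48, 67 ]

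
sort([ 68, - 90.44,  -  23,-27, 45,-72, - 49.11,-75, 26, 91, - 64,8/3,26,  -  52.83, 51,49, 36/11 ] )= [ - 90.44,-75 , - 72, - 64,-52.83, - 49.11,-27, - 23, 8/3, 36/11, 26, 26, 45 , 49,51, 68, 91]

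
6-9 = -3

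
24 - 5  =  19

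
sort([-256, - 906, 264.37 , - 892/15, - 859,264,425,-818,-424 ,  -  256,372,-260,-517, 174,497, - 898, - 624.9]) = [-906, -898,-859,-818,-624.9 ,-517,  -  424,-260, -256,-256, -892/15,174, 264,264.37,372,425, 497] 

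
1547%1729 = 1547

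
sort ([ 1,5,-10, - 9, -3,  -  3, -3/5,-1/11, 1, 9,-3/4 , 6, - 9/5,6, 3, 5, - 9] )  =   [-10, - 9, - 9, - 3, -3, - 9/5, - 3/4, - 3/5,-1/11, 1, 1, 3,5,5, 6 , 6 , 9]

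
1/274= 1/274 =0.00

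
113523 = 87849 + 25674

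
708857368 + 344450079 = 1053307447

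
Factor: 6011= 6011^1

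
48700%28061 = 20639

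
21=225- 204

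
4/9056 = 1/2264 = 0.00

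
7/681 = 7/681 = 0.01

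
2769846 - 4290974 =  - 1521128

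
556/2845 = 556/2845 = 0.20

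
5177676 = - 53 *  ( - 97692)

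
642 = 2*321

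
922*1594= 1469668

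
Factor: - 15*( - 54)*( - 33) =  - 2^1*3^5*5^1 * 11^1 = - 26730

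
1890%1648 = 242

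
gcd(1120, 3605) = 35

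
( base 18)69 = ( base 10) 117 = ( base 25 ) 4h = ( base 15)7c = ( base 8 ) 165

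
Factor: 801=3^2 * 89^1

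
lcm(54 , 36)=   108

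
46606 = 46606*1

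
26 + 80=106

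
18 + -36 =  - 18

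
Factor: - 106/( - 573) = 2^1 * 3^( - 1)* 53^1*191^(-1) 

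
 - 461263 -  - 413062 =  - 48201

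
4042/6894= 2021/3447  =  0.59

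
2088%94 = 20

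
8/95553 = 8/95553=0.00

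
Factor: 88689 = 3^1* 17^1*37^1 * 47^1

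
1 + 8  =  9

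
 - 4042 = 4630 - 8672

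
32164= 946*34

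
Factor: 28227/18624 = 97/64 = 2^( - 6)*97^1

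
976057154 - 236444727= 739612427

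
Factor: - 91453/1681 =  - 41^(-2)*91453^1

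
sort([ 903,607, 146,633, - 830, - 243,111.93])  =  [ - 830, - 243,111.93,146,607, 633,903 ] 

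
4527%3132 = 1395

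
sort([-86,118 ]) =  [ -86,118] 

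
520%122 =32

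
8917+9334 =18251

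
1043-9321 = - 8278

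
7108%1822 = 1642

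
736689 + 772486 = 1509175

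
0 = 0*4640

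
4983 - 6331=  - 1348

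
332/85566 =166/42783 = 0.00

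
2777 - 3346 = - 569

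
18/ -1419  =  -1 + 467/473 = -0.01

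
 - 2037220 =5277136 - 7314356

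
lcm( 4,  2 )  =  4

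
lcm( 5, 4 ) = 20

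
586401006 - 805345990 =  - 218944984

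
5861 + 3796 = 9657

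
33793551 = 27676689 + 6116862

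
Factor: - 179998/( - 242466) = 559/753 = 3^( - 1) * 13^1* 43^1* 251^( - 1)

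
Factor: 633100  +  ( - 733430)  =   - 2^1* 5^1*79^1*127^1= -100330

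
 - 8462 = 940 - 9402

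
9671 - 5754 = 3917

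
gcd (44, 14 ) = 2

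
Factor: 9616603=19^1*  29^1 * 31^1*563^1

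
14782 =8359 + 6423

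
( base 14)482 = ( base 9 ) 1207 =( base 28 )142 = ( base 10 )898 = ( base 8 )1602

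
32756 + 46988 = 79744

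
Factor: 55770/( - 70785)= - 2^1*3^(  -  1)*11^ (  -  1 )*13^1 = - 26/33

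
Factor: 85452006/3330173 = 2^1 * 3^1 * 7^( - 1 ) * 11^( - 1 )*19^1 * 53^1*61^( - 1) * 709^(  -  1 ) *14143^1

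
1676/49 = 1676/49 = 34.20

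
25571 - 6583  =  18988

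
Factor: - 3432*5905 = -20265960 = -2^3*3^1* 5^1*11^1*13^1  *  1181^1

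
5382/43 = 5382/43 = 125.16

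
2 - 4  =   - 2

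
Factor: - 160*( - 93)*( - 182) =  - 2^6*3^1 * 5^1* 7^1*13^1* 31^1  =  -2708160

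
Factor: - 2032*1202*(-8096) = 2^10*11^1*23^1*127^1*601^1 = 19774188544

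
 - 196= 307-503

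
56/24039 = 56/24039 = 0.00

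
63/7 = 9 = 9.00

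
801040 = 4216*190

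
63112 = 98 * 644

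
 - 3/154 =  - 3/154 = -0.02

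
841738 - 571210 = 270528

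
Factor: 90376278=2^1* 3^1*727^1*20719^1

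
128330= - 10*( - 12833)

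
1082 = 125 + 957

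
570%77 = 31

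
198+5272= 5470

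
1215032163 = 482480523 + 732551640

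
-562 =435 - 997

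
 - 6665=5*( - 1333)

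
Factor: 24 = 2^3*3^1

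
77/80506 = 77/80506 = 0.00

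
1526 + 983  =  2509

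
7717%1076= 185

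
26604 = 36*739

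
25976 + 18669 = 44645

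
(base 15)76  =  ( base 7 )216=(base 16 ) 6F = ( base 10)111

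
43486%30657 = 12829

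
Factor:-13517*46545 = -3^1 *5^1*7^1*29^1*107^1*1931^1 = - 629148765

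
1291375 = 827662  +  463713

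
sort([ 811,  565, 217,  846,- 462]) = [ - 462, 217,565,  811, 846]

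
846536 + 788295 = 1634831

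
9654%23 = 17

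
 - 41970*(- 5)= 209850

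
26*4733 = 123058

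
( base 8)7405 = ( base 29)4gh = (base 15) 1215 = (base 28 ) 4p9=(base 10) 3845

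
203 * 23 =4669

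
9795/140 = 1959/28 = 69.96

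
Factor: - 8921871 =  - 3^2*7^2*20231^1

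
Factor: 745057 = 97^1*7681^1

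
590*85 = 50150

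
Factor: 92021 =17^1*5413^1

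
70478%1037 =999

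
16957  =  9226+7731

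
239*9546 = 2281494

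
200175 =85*2355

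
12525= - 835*( - 15 ) 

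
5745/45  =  383/3=   127.67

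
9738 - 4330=5408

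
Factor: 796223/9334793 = 13^( - 1) * 151^1*499^( - 1)* 1439^( - 1)*5273^1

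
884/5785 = 68/445= 0.15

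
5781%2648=485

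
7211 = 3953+3258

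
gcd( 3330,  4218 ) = 222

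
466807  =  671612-204805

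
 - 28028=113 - 28141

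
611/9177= 611/9177 = 0.07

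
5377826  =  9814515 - 4436689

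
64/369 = 64/369 = 0.17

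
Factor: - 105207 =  - 3^1*35069^1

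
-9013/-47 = 191 + 36/47 = 191.77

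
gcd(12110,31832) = 346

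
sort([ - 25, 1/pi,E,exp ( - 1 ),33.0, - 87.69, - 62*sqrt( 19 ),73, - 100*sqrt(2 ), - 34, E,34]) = [ - 62 * sqrt( 19 ), - 100*sqrt( 2 ),-87.69, - 34, - 25, 1/pi, exp( - 1), E, E, 33.0, 34 , 73 ]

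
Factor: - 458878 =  -2^1*7^1*73^1*449^1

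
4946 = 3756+1190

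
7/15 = 7/15 = 0.47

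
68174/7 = 68174/7 = 9739.14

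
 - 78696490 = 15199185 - 93895675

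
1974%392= 14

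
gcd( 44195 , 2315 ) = 5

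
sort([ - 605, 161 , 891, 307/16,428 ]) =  [ - 605, 307/16, 161 , 428, 891 ] 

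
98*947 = 92806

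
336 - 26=310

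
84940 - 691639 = -606699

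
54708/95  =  575 + 83/95 = 575.87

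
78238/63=1241 + 55/63 = 1241.87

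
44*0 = 0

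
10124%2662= 2138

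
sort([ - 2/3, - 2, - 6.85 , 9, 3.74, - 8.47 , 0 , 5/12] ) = [ - 8.47, - 6.85, - 2,  -  2/3,0,5/12,3.74,9] 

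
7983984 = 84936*94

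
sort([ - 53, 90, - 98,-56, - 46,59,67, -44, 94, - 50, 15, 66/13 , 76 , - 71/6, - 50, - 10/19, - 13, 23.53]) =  [ - 98, - 56,-53, - 50, - 50, - 46 ,-44, - 13, - 71/6, - 10/19,66/13,15,  23.53, 59,  67, 76, 90, 94]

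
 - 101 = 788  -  889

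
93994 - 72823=21171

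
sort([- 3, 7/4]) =[ - 3,7/4]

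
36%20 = 16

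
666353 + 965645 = 1631998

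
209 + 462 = 671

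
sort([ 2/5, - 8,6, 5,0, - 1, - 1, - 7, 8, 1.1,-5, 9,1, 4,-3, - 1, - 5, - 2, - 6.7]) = [ - 8, - 7, - 6.7,-5  ,- 5, - 3, - 2,-1, - 1, - 1,  0,2/5,1 , 1.1 , 4 , 5,6,8,9]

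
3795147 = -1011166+4806313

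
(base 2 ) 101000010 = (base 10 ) 322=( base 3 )102221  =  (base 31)AC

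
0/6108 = 0 = 0.00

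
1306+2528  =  3834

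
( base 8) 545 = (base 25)E7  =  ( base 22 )g5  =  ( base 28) cl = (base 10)357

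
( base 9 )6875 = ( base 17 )10A7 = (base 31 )596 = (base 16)13E2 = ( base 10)5090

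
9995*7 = 69965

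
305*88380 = 26955900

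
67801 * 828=56139228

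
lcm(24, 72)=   72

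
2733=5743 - 3010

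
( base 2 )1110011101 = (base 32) ST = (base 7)2461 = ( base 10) 925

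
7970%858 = 248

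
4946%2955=1991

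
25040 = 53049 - 28009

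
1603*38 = 60914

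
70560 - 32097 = 38463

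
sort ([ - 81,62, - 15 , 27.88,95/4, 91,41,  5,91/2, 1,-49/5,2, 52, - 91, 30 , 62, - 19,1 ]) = [ - 91,-81, - 19, - 15, - 49/5, 1, 1,2,5,95/4,27.88,30, 41 , 91/2,52, 62,  62,  91 ]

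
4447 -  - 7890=12337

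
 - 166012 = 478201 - 644213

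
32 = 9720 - 9688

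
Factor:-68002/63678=  -  3^( - 1)*11^2*281^1 *10613^( - 1) = - 34001/31839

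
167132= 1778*94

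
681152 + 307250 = 988402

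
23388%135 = 33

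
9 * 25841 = 232569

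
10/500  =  1/50   =  0.02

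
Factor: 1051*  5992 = 6297592 = 2^3*7^1*107^1*1051^1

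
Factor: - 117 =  -3^2*13^1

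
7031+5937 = 12968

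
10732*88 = 944416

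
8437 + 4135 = 12572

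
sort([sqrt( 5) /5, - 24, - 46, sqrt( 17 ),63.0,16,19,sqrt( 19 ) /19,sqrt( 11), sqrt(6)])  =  [ - 46 , - 24, sqrt ( 19)/19 , sqrt( 5) /5,  sqrt( 6 ), sqrt(11),sqrt( 17 ) , 16, 19, 63.0] 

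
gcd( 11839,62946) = 1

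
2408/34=70 +14/17 = 70.82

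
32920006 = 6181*5326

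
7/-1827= - 1+260/261 = -0.00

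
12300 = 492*25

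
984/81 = 12+4/27  =  12.15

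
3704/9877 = 3704/9877 = 0.38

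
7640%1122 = 908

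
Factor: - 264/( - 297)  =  8/9 = 2^3 * 3^(-2)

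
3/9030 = 1/3010 = 0.00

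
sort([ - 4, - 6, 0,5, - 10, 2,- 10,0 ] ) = [ - 10, - 10,  -  6, - 4, 0, 0, 2, 5] 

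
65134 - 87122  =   - 21988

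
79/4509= 79/4509 = 0.02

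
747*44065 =32916555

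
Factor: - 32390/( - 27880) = 2^(- 2) * 17^( - 1)*79^1 = 79/68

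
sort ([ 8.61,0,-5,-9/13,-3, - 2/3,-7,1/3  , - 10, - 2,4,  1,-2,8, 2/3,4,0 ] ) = [- 10,-7, - 5  , - 3,-2 ,-2 ,-9/13, - 2/3, 0,0,1/3,2/3,1 , 4,4, 8,8.61]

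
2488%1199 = 90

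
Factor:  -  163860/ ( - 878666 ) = 2^1 * 3^1*5^1 * 461^( - 1)*953^( - 1)*2731^1 = 81930/439333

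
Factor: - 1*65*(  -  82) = 5330=2^1*5^1*13^1*41^1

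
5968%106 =32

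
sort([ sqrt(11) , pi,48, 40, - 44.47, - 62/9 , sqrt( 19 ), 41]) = [ - 44.47,-62/9, pi, sqrt( 11), sqrt( 19), 40,41,48 ]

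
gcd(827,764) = 1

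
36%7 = 1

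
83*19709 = 1635847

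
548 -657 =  - 109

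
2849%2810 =39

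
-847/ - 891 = 77/81 = 0.95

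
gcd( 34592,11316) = 92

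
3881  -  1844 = 2037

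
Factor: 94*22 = 2^2 * 11^1*47^1 = 2068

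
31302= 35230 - 3928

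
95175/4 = 95175/4=23793.75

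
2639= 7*377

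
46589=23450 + 23139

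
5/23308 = 5/23308 = 0.00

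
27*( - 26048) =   -  703296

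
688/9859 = 688/9859 = 0.07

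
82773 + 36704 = 119477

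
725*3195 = 2316375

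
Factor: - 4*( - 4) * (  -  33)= - 2^4*3^1 *11^1 = - 528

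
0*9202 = 0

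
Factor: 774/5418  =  7^ ( - 1 ) = 1/7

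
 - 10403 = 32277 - 42680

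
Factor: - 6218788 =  - 2^2*1554697^1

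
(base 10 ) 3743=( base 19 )A70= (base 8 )7237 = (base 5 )104433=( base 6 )25155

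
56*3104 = 173824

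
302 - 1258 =-956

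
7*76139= 532973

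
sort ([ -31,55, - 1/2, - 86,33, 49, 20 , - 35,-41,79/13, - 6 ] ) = [-86,- 41, - 35, - 31, - 6, - 1/2, 79/13,20, 33, 49, 55] 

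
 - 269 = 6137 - 6406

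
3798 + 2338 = 6136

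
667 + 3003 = 3670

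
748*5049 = 3776652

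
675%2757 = 675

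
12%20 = 12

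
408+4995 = 5403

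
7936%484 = 192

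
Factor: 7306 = 2^1*13^1*281^1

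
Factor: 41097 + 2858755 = 2899852 = 2^2 * 73^1 * 9931^1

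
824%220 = 164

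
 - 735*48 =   -  35280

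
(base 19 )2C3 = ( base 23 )1IA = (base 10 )953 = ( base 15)438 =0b1110111001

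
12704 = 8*1588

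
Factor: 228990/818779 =2^1*3^1*5^1*13^(  -  1)*17^1*449^1*62983^( - 1 ) 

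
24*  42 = 1008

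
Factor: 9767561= 9767561^1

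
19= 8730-8711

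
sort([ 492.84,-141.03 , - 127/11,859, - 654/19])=[  -  141.03, - 654/19,-127/11,  492.84,859]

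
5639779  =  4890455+749324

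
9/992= 9/992=0.01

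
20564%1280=84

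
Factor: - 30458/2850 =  - 3^( - 1)* 5^ (-2 )*19^ ( - 1)*97^1*157^1 = -  15229/1425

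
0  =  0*7386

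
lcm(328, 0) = 0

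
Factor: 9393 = 3^1*31^1*101^1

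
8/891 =8/891 = 0.01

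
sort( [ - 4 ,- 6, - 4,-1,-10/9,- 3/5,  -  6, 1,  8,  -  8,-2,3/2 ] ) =[ - 8, - 6 ,-6 , - 4,-4,-2, - 10/9,-1, - 3/5, 1 , 3/2,  8 ]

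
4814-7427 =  - 2613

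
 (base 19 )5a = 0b1101001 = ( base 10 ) 105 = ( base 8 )151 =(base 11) 96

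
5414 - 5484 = - 70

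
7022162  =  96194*73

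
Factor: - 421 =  - 421^1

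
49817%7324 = 5873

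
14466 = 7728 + 6738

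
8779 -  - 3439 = 12218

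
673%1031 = 673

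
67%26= 15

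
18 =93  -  75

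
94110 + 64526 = 158636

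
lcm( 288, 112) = 2016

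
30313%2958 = 733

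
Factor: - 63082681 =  - 101^1*283^1*2207^1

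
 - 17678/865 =-17678/865 = - 20.44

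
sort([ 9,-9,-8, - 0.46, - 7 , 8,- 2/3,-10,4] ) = [ - 10, - 9, - 8 , - 7,-2/3, - 0.46, 4,8,9 ]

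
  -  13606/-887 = 13606/887 = 15.34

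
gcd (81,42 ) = 3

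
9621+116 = 9737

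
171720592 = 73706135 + 98014457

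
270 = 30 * 9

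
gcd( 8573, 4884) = 1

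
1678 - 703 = 975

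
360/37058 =180/18529 = 0.01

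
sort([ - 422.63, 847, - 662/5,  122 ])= [ - 422.63,-662/5,  122,847 ]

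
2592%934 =724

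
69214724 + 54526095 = 123740819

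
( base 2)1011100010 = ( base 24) 16I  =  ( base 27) 109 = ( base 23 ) 192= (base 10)738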